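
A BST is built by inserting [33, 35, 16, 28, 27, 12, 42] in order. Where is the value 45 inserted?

Starting tree (level order): [33, 16, 35, 12, 28, None, 42, None, None, 27]
Insertion path: 33 -> 35 -> 42
Result: insert 45 as right child of 42
Final tree (level order): [33, 16, 35, 12, 28, None, 42, None, None, 27, None, None, 45]


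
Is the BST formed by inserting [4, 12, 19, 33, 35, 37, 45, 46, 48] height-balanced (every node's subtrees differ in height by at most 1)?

Tree (level-order array): [4, None, 12, None, 19, None, 33, None, 35, None, 37, None, 45, None, 46, None, 48]
Definition: a tree is height-balanced if, at every node, |h(left) - h(right)| <= 1 (empty subtree has height -1).
Bottom-up per-node check:
  node 48: h_left=-1, h_right=-1, diff=0 [OK], height=0
  node 46: h_left=-1, h_right=0, diff=1 [OK], height=1
  node 45: h_left=-1, h_right=1, diff=2 [FAIL (|-1-1|=2 > 1)], height=2
  node 37: h_left=-1, h_right=2, diff=3 [FAIL (|-1-2|=3 > 1)], height=3
  node 35: h_left=-1, h_right=3, diff=4 [FAIL (|-1-3|=4 > 1)], height=4
  node 33: h_left=-1, h_right=4, diff=5 [FAIL (|-1-4|=5 > 1)], height=5
  node 19: h_left=-1, h_right=5, diff=6 [FAIL (|-1-5|=6 > 1)], height=6
  node 12: h_left=-1, h_right=6, diff=7 [FAIL (|-1-6|=7 > 1)], height=7
  node 4: h_left=-1, h_right=7, diff=8 [FAIL (|-1-7|=8 > 1)], height=8
Node 45 violates the condition: |-1 - 1| = 2 > 1.
Result: Not balanced


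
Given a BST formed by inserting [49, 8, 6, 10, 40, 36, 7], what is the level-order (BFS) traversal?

Tree insertion order: [49, 8, 6, 10, 40, 36, 7]
Tree (level-order array): [49, 8, None, 6, 10, None, 7, None, 40, None, None, 36]
BFS from the root, enqueuing left then right child of each popped node:
  queue [49] -> pop 49, enqueue [8], visited so far: [49]
  queue [8] -> pop 8, enqueue [6, 10], visited so far: [49, 8]
  queue [6, 10] -> pop 6, enqueue [7], visited so far: [49, 8, 6]
  queue [10, 7] -> pop 10, enqueue [40], visited so far: [49, 8, 6, 10]
  queue [7, 40] -> pop 7, enqueue [none], visited so far: [49, 8, 6, 10, 7]
  queue [40] -> pop 40, enqueue [36], visited so far: [49, 8, 6, 10, 7, 40]
  queue [36] -> pop 36, enqueue [none], visited so far: [49, 8, 6, 10, 7, 40, 36]
Result: [49, 8, 6, 10, 7, 40, 36]


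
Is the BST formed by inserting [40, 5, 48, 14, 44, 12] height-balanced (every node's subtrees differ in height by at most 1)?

Tree (level-order array): [40, 5, 48, None, 14, 44, None, 12]
Definition: a tree is height-balanced if, at every node, |h(left) - h(right)| <= 1 (empty subtree has height -1).
Bottom-up per-node check:
  node 12: h_left=-1, h_right=-1, diff=0 [OK], height=0
  node 14: h_left=0, h_right=-1, diff=1 [OK], height=1
  node 5: h_left=-1, h_right=1, diff=2 [FAIL (|-1-1|=2 > 1)], height=2
  node 44: h_left=-1, h_right=-1, diff=0 [OK], height=0
  node 48: h_left=0, h_right=-1, diff=1 [OK], height=1
  node 40: h_left=2, h_right=1, diff=1 [OK], height=3
Node 5 violates the condition: |-1 - 1| = 2 > 1.
Result: Not balanced


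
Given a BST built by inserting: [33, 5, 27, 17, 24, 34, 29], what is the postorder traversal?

Tree insertion order: [33, 5, 27, 17, 24, 34, 29]
Tree (level-order array): [33, 5, 34, None, 27, None, None, 17, 29, None, 24]
Postorder traversal: [24, 17, 29, 27, 5, 34, 33]


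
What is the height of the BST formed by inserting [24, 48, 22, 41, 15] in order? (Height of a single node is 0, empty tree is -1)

Insertion order: [24, 48, 22, 41, 15]
Tree (level-order array): [24, 22, 48, 15, None, 41]
Compute height bottom-up (empty subtree = -1):
  height(15) = 1 + max(-1, -1) = 0
  height(22) = 1 + max(0, -1) = 1
  height(41) = 1 + max(-1, -1) = 0
  height(48) = 1 + max(0, -1) = 1
  height(24) = 1 + max(1, 1) = 2
Height = 2


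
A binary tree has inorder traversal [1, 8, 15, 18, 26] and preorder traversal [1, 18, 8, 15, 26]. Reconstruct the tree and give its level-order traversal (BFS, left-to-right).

Inorder:  [1, 8, 15, 18, 26]
Preorder: [1, 18, 8, 15, 26]
Algorithm: preorder visits root first, so consume preorder in order;
for each root, split the current inorder slice at that value into
left-subtree inorder and right-subtree inorder, then recurse.
Recursive splits:
  root=1; inorder splits into left=[], right=[8, 15, 18, 26]
  root=18; inorder splits into left=[8, 15], right=[26]
  root=8; inorder splits into left=[], right=[15]
  root=15; inorder splits into left=[], right=[]
  root=26; inorder splits into left=[], right=[]
Reconstructed level-order: [1, 18, 8, 26, 15]


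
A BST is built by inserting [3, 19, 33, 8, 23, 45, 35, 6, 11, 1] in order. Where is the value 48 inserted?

Starting tree (level order): [3, 1, 19, None, None, 8, 33, 6, 11, 23, 45, None, None, None, None, None, None, 35]
Insertion path: 3 -> 19 -> 33 -> 45
Result: insert 48 as right child of 45
Final tree (level order): [3, 1, 19, None, None, 8, 33, 6, 11, 23, 45, None, None, None, None, None, None, 35, 48]


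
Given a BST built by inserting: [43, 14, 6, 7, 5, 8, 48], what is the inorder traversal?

Tree insertion order: [43, 14, 6, 7, 5, 8, 48]
Tree (level-order array): [43, 14, 48, 6, None, None, None, 5, 7, None, None, None, 8]
Inorder traversal: [5, 6, 7, 8, 14, 43, 48]


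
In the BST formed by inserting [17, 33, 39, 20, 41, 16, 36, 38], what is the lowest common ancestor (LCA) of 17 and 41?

Tree insertion order: [17, 33, 39, 20, 41, 16, 36, 38]
Tree (level-order array): [17, 16, 33, None, None, 20, 39, None, None, 36, 41, None, 38]
In a BST, the LCA of p=17, q=41 is the first node v on the
root-to-leaf path with p <= v <= q (go left if both < v, right if both > v).
Walk from root:
  at 17: 17 <= 17 <= 41, this is the LCA
LCA = 17


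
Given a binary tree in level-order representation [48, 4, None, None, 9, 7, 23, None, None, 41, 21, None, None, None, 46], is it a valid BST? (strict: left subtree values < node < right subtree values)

Level-order array: [48, 4, None, None, 9, 7, 23, None, None, 41, 21, None, None, None, 46]
Validate using subtree bounds (lo, hi): at each node, require lo < value < hi,
then recurse left with hi=value and right with lo=value.
Preorder trace (stopping at first violation):
  at node 48 with bounds (-inf, +inf): OK
  at node 4 with bounds (-inf, 48): OK
  at node 9 with bounds (4, 48): OK
  at node 7 with bounds (4, 9): OK
  at node 23 with bounds (9, 48): OK
  at node 41 with bounds (9, 23): VIOLATION
Node 41 violates its bound: not (9 < 41 < 23).
Result: Not a valid BST


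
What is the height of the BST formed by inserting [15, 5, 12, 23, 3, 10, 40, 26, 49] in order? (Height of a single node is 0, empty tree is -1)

Insertion order: [15, 5, 12, 23, 3, 10, 40, 26, 49]
Tree (level-order array): [15, 5, 23, 3, 12, None, 40, None, None, 10, None, 26, 49]
Compute height bottom-up (empty subtree = -1):
  height(3) = 1 + max(-1, -1) = 0
  height(10) = 1 + max(-1, -1) = 0
  height(12) = 1 + max(0, -1) = 1
  height(5) = 1 + max(0, 1) = 2
  height(26) = 1 + max(-1, -1) = 0
  height(49) = 1 + max(-1, -1) = 0
  height(40) = 1 + max(0, 0) = 1
  height(23) = 1 + max(-1, 1) = 2
  height(15) = 1 + max(2, 2) = 3
Height = 3


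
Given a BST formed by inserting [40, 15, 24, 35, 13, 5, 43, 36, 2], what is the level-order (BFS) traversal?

Tree insertion order: [40, 15, 24, 35, 13, 5, 43, 36, 2]
Tree (level-order array): [40, 15, 43, 13, 24, None, None, 5, None, None, 35, 2, None, None, 36]
BFS from the root, enqueuing left then right child of each popped node:
  queue [40] -> pop 40, enqueue [15, 43], visited so far: [40]
  queue [15, 43] -> pop 15, enqueue [13, 24], visited so far: [40, 15]
  queue [43, 13, 24] -> pop 43, enqueue [none], visited so far: [40, 15, 43]
  queue [13, 24] -> pop 13, enqueue [5], visited so far: [40, 15, 43, 13]
  queue [24, 5] -> pop 24, enqueue [35], visited so far: [40, 15, 43, 13, 24]
  queue [5, 35] -> pop 5, enqueue [2], visited so far: [40, 15, 43, 13, 24, 5]
  queue [35, 2] -> pop 35, enqueue [36], visited so far: [40, 15, 43, 13, 24, 5, 35]
  queue [2, 36] -> pop 2, enqueue [none], visited so far: [40, 15, 43, 13, 24, 5, 35, 2]
  queue [36] -> pop 36, enqueue [none], visited so far: [40, 15, 43, 13, 24, 5, 35, 2, 36]
Result: [40, 15, 43, 13, 24, 5, 35, 2, 36]


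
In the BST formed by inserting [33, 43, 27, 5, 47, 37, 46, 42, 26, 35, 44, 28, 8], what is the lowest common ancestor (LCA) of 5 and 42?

Tree insertion order: [33, 43, 27, 5, 47, 37, 46, 42, 26, 35, 44, 28, 8]
Tree (level-order array): [33, 27, 43, 5, 28, 37, 47, None, 26, None, None, 35, 42, 46, None, 8, None, None, None, None, None, 44]
In a BST, the LCA of p=5, q=42 is the first node v on the
root-to-leaf path with p <= v <= q (go left if both < v, right if both > v).
Walk from root:
  at 33: 5 <= 33 <= 42, this is the LCA
LCA = 33


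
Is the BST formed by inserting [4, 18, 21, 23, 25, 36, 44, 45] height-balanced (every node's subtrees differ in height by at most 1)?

Tree (level-order array): [4, None, 18, None, 21, None, 23, None, 25, None, 36, None, 44, None, 45]
Definition: a tree is height-balanced if, at every node, |h(left) - h(right)| <= 1 (empty subtree has height -1).
Bottom-up per-node check:
  node 45: h_left=-1, h_right=-1, diff=0 [OK], height=0
  node 44: h_left=-1, h_right=0, diff=1 [OK], height=1
  node 36: h_left=-1, h_right=1, diff=2 [FAIL (|-1-1|=2 > 1)], height=2
  node 25: h_left=-1, h_right=2, diff=3 [FAIL (|-1-2|=3 > 1)], height=3
  node 23: h_left=-1, h_right=3, diff=4 [FAIL (|-1-3|=4 > 1)], height=4
  node 21: h_left=-1, h_right=4, diff=5 [FAIL (|-1-4|=5 > 1)], height=5
  node 18: h_left=-1, h_right=5, diff=6 [FAIL (|-1-5|=6 > 1)], height=6
  node 4: h_left=-1, h_right=6, diff=7 [FAIL (|-1-6|=7 > 1)], height=7
Node 36 violates the condition: |-1 - 1| = 2 > 1.
Result: Not balanced


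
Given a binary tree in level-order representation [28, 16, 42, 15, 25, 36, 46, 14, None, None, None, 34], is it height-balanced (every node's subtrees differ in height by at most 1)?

Tree (level-order array): [28, 16, 42, 15, 25, 36, 46, 14, None, None, None, 34]
Definition: a tree is height-balanced if, at every node, |h(left) - h(right)| <= 1 (empty subtree has height -1).
Bottom-up per-node check:
  node 14: h_left=-1, h_right=-1, diff=0 [OK], height=0
  node 15: h_left=0, h_right=-1, diff=1 [OK], height=1
  node 25: h_left=-1, h_right=-1, diff=0 [OK], height=0
  node 16: h_left=1, h_right=0, diff=1 [OK], height=2
  node 34: h_left=-1, h_right=-1, diff=0 [OK], height=0
  node 36: h_left=0, h_right=-1, diff=1 [OK], height=1
  node 46: h_left=-1, h_right=-1, diff=0 [OK], height=0
  node 42: h_left=1, h_right=0, diff=1 [OK], height=2
  node 28: h_left=2, h_right=2, diff=0 [OK], height=3
All nodes satisfy the balance condition.
Result: Balanced


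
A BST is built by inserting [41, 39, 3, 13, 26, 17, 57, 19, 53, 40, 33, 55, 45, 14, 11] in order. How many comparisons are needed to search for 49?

Search path for 49: 41 -> 57 -> 53 -> 45
Found: False
Comparisons: 4


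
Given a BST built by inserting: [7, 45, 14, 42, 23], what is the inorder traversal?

Tree insertion order: [7, 45, 14, 42, 23]
Tree (level-order array): [7, None, 45, 14, None, None, 42, 23]
Inorder traversal: [7, 14, 23, 42, 45]


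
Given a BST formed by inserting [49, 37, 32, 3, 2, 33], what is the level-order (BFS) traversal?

Tree insertion order: [49, 37, 32, 3, 2, 33]
Tree (level-order array): [49, 37, None, 32, None, 3, 33, 2]
BFS from the root, enqueuing left then right child of each popped node:
  queue [49] -> pop 49, enqueue [37], visited so far: [49]
  queue [37] -> pop 37, enqueue [32], visited so far: [49, 37]
  queue [32] -> pop 32, enqueue [3, 33], visited so far: [49, 37, 32]
  queue [3, 33] -> pop 3, enqueue [2], visited so far: [49, 37, 32, 3]
  queue [33, 2] -> pop 33, enqueue [none], visited so far: [49, 37, 32, 3, 33]
  queue [2] -> pop 2, enqueue [none], visited so far: [49, 37, 32, 3, 33, 2]
Result: [49, 37, 32, 3, 33, 2]


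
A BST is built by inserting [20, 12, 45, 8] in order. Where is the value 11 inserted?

Starting tree (level order): [20, 12, 45, 8]
Insertion path: 20 -> 12 -> 8
Result: insert 11 as right child of 8
Final tree (level order): [20, 12, 45, 8, None, None, None, None, 11]


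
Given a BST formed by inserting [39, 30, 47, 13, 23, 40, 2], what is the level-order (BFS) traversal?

Tree insertion order: [39, 30, 47, 13, 23, 40, 2]
Tree (level-order array): [39, 30, 47, 13, None, 40, None, 2, 23]
BFS from the root, enqueuing left then right child of each popped node:
  queue [39] -> pop 39, enqueue [30, 47], visited so far: [39]
  queue [30, 47] -> pop 30, enqueue [13], visited so far: [39, 30]
  queue [47, 13] -> pop 47, enqueue [40], visited so far: [39, 30, 47]
  queue [13, 40] -> pop 13, enqueue [2, 23], visited so far: [39, 30, 47, 13]
  queue [40, 2, 23] -> pop 40, enqueue [none], visited so far: [39, 30, 47, 13, 40]
  queue [2, 23] -> pop 2, enqueue [none], visited so far: [39, 30, 47, 13, 40, 2]
  queue [23] -> pop 23, enqueue [none], visited so far: [39, 30, 47, 13, 40, 2, 23]
Result: [39, 30, 47, 13, 40, 2, 23]


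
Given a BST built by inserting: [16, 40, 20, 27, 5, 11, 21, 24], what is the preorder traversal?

Tree insertion order: [16, 40, 20, 27, 5, 11, 21, 24]
Tree (level-order array): [16, 5, 40, None, 11, 20, None, None, None, None, 27, 21, None, None, 24]
Preorder traversal: [16, 5, 11, 40, 20, 27, 21, 24]


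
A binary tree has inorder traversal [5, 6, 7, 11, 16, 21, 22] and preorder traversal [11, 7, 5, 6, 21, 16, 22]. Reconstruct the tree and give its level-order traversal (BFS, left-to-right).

Inorder:  [5, 6, 7, 11, 16, 21, 22]
Preorder: [11, 7, 5, 6, 21, 16, 22]
Algorithm: preorder visits root first, so consume preorder in order;
for each root, split the current inorder slice at that value into
left-subtree inorder and right-subtree inorder, then recurse.
Recursive splits:
  root=11; inorder splits into left=[5, 6, 7], right=[16, 21, 22]
  root=7; inorder splits into left=[5, 6], right=[]
  root=5; inorder splits into left=[], right=[6]
  root=6; inorder splits into left=[], right=[]
  root=21; inorder splits into left=[16], right=[22]
  root=16; inorder splits into left=[], right=[]
  root=22; inorder splits into left=[], right=[]
Reconstructed level-order: [11, 7, 21, 5, 16, 22, 6]


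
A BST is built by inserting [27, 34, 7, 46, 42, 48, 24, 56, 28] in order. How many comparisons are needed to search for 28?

Search path for 28: 27 -> 34 -> 28
Found: True
Comparisons: 3


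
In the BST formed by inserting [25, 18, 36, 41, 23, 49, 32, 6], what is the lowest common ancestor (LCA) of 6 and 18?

Tree insertion order: [25, 18, 36, 41, 23, 49, 32, 6]
Tree (level-order array): [25, 18, 36, 6, 23, 32, 41, None, None, None, None, None, None, None, 49]
In a BST, the LCA of p=6, q=18 is the first node v on the
root-to-leaf path with p <= v <= q (go left if both < v, right if both > v).
Walk from root:
  at 25: both 6 and 18 < 25, go left
  at 18: 6 <= 18 <= 18, this is the LCA
LCA = 18


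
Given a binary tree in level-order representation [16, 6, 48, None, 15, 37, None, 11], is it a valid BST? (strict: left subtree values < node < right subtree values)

Level-order array: [16, 6, 48, None, 15, 37, None, 11]
Validate using subtree bounds (lo, hi): at each node, require lo < value < hi,
then recurse left with hi=value and right with lo=value.
Preorder trace (stopping at first violation):
  at node 16 with bounds (-inf, +inf): OK
  at node 6 with bounds (-inf, 16): OK
  at node 15 with bounds (6, 16): OK
  at node 11 with bounds (6, 15): OK
  at node 48 with bounds (16, +inf): OK
  at node 37 with bounds (16, 48): OK
No violation found at any node.
Result: Valid BST


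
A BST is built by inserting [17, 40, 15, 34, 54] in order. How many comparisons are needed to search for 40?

Search path for 40: 17 -> 40
Found: True
Comparisons: 2


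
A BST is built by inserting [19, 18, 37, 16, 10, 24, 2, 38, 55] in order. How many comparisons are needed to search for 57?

Search path for 57: 19 -> 37 -> 38 -> 55
Found: False
Comparisons: 4


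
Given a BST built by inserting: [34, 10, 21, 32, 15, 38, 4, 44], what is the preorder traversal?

Tree insertion order: [34, 10, 21, 32, 15, 38, 4, 44]
Tree (level-order array): [34, 10, 38, 4, 21, None, 44, None, None, 15, 32]
Preorder traversal: [34, 10, 4, 21, 15, 32, 38, 44]


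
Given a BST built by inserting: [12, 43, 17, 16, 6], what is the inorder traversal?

Tree insertion order: [12, 43, 17, 16, 6]
Tree (level-order array): [12, 6, 43, None, None, 17, None, 16]
Inorder traversal: [6, 12, 16, 17, 43]


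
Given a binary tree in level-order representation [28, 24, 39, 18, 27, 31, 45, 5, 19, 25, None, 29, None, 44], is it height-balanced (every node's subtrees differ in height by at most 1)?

Tree (level-order array): [28, 24, 39, 18, 27, 31, 45, 5, 19, 25, None, 29, None, 44]
Definition: a tree is height-balanced if, at every node, |h(left) - h(right)| <= 1 (empty subtree has height -1).
Bottom-up per-node check:
  node 5: h_left=-1, h_right=-1, diff=0 [OK], height=0
  node 19: h_left=-1, h_right=-1, diff=0 [OK], height=0
  node 18: h_left=0, h_right=0, diff=0 [OK], height=1
  node 25: h_left=-1, h_right=-1, diff=0 [OK], height=0
  node 27: h_left=0, h_right=-1, diff=1 [OK], height=1
  node 24: h_left=1, h_right=1, diff=0 [OK], height=2
  node 29: h_left=-1, h_right=-1, diff=0 [OK], height=0
  node 31: h_left=0, h_right=-1, diff=1 [OK], height=1
  node 44: h_left=-1, h_right=-1, diff=0 [OK], height=0
  node 45: h_left=0, h_right=-1, diff=1 [OK], height=1
  node 39: h_left=1, h_right=1, diff=0 [OK], height=2
  node 28: h_left=2, h_right=2, diff=0 [OK], height=3
All nodes satisfy the balance condition.
Result: Balanced


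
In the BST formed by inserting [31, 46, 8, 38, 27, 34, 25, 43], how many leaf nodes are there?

Tree built from: [31, 46, 8, 38, 27, 34, 25, 43]
Tree (level-order array): [31, 8, 46, None, 27, 38, None, 25, None, 34, 43]
Rule: A leaf has 0 children.
Per-node child counts:
  node 31: 2 child(ren)
  node 8: 1 child(ren)
  node 27: 1 child(ren)
  node 25: 0 child(ren)
  node 46: 1 child(ren)
  node 38: 2 child(ren)
  node 34: 0 child(ren)
  node 43: 0 child(ren)
Matching nodes: [25, 34, 43]
Count of leaf nodes: 3


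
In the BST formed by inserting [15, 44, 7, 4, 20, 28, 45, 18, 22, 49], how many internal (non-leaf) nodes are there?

Tree built from: [15, 44, 7, 4, 20, 28, 45, 18, 22, 49]
Tree (level-order array): [15, 7, 44, 4, None, 20, 45, None, None, 18, 28, None, 49, None, None, 22]
Rule: An internal node has at least one child.
Per-node child counts:
  node 15: 2 child(ren)
  node 7: 1 child(ren)
  node 4: 0 child(ren)
  node 44: 2 child(ren)
  node 20: 2 child(ren)
  node 18: 0 child(ren)
  node 28: 1 child(ren)
  node 22: 0 child(ren)
  node 45: 1 child(ren)
  node 49: 0 child(ren)
Matching nodes: [15, 7, 44, 20, 28, 45]
Count of internal (non-leaf) nodes: 6


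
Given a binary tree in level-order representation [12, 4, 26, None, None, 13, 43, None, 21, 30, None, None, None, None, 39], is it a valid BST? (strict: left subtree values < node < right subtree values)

Level-order array: [12, 4, 26, None, None, 13, 43, None, 21, 30, None, None, None, None, 39]
Validate using subtree bounds (lo, hi): at each node, require lo < value < hi,
then recurse left with hi=value and right with lo=value.
Preorder trace (stopping at first violation):
  at node 12 with bounds (-inf, +inf): OK
  at node 4 with bounds (-inf, 12): OK
  at node 26 with bounds (12, +inf): OK
  at node 13 with bounds (12, 26): OK
  at node 21 with bounds (13, 26): OK
  at node 43 with bounds (26, +inf): OK
  at node 30 with bounds (26, 43): OK
  at node 39 with bounds (30, 43): OK
No violation found at any node.
Result: Valid BST


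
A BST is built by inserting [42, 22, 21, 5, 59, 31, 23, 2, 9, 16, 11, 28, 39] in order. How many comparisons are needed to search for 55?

Search path for 55: 42 -> 59
Found: False
Comparisons: 2


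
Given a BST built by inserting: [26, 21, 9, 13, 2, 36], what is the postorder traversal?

Tree insertion order: [26, 21, 9, 13, 2, 36]
Tree (level-order array): [26, 21, 36, 9, None, None, None, 2, 13]
Postorder traversal: [2, 13, 9, 21, 36, 26]


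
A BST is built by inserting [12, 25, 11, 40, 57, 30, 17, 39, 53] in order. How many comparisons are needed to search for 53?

Search path for 53: 12 -> 25 -> 40 -> 57 -> 53
Found: True
Comparisons: 5


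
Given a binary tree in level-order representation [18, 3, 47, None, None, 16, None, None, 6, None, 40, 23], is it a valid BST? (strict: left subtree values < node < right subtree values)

Level-order array: [18, 3, 47, None, None, 16, None, None, 6, None, 40, 23]
Validate using subtree bounds (lo, hi): at each node, require lo < value < hi,
then recurse left with hi=value and right with lo=value.
Preorder trace (stopping at first violation):
  at node 18 with bounds (-inf, +inf): OK
  at node 3 with bounds (-inf, 18): OK
  at node 47 with bounds (18, +inf): OK
  at node 16 with bounds (18, 47): VIOLATION
Node 16 violates its bound: not (18 < 16 < 47).
Result: Not a valid BST


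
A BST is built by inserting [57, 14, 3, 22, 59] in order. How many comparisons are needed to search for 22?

Search path for 22: 57 -> 14 -> 22
Found: True
Comparisons: 3


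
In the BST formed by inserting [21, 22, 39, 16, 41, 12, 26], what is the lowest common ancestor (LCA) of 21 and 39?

Tree insertion order: [21, 22, 39, 16, 41, 12, 26]
Tree (level-order array): [21, 16, 22, 12, None, None, 39, None, None, 26, 41]
In a BST, the LCA of p=21, q=39 is the first node v on the
root-to-leaf path with p <= v <= q (go left if both < v, right if both > v).
Walk from root:
  at 21: 21 <= 21 <= 39, this is the LCA
LCA = 21


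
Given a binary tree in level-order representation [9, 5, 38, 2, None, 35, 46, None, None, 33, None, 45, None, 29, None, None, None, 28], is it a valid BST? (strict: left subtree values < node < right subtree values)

Level-order array: [9, 5, 38, 2, None, 35, 46, None, None, 33, None, 45, None, 29, None, None, None, 28]
Validate using subtree bounds (lo, hi): at each node, require lo < value < hi,
then recurse left with hi=value and right with lo=value.
Preorder trace (stopping at first violation):
  at node 9 with bounds (-inf, +inf): OK
  at node 5 with bounds (-inf, 9): OK
  at node 2 with bounds (-inf, 5): OK
  at node 38 with bounds (9, +inf): OK
  at node 35 with bounds (9, 38): OK
  at node 33 with bounds (9, 35): OK
  at node 29 with bounds (9, 33): OK
  at node 28 with bounds (9, 29): OK
  at node 46 with bounds (38, +inf): OK
  at node 45 with bounds (38, 46): OK
No violation found at any node.
Result: Valid BST


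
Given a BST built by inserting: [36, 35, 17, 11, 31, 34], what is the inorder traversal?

Tree insertion order: [36, 35, 17, 11, 31, 34]
Tree (level-order array): [36, 35, None, 17, None, 11, 31, None, None, None, 34]
Inorder traversal: [11, 17, 31, 34, 35, 36]


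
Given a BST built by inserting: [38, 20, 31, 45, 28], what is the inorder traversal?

Tree insertion order: [38, 20, 31, 45, 28]
Tree (level-order array): [38, 20, 45, None, 31, None, None, 28]
Inorder traversal: [20, 28, 31, 38, 45]


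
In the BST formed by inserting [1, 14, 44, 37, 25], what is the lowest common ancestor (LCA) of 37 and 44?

Tree insertion order: [1, 14, 44, 37, 25]
Tree (level-order array): [1, None, 14, None, 44, 37, None, 25]
In a BST, the LCA of p=37, q=44 is the first node v on the
root-to-leaf path with p <= v <= q (go left if both < v, right if both > v).
Walk from root:
  at 1: both 37 and 44 > 1, go right
  at 14: both 37 and 44 > 14, go right
  at 44: 37 <= 44 <= 44, this is the LCA
LCA = 44


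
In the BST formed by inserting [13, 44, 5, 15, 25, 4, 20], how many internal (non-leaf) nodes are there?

Tree built from: [13, 44, 5, 15, 25, 4, 20]
Tree (level-order array): [13, 5, 44, 4, None, 15, None, None, None, None, 25, 20]
Rule: An internal node has at least one child.
Per-node child counts:
  node 13: 2 child(ren)
  node 5: 1 child(ren)
  node 4: 0 child(ren)
  node 44: 1 child(ren)
  node 15: 1 child(ren)
  node 25: 1 child(ren)
  node 20: 0 child(ren)
Matching nodes: [13, 5, 44, 15, 25]
Count of internal (non-leaf) nodes: 5


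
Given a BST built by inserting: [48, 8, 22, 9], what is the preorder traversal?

Tree insertion order: [48, 8, 22, 9]
Tree (level-order array): [48, 8, None, None, 22, 9]
Preorder traversal: [48, 8, 22, 9]


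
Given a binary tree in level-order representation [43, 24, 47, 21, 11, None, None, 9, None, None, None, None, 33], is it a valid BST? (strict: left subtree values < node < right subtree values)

Level-order array: [43, 24, 47, 21, 11, None, None, 9, None, None, None, None, 33]
Validate using subtree bounds (lo, hi): at each node, require lo < value < hi,
then recurse left with hi=value and right with lo=value.
Preorder trace (stopping at first violation):
  at node 43 with bounds (-inf, +inf): OK
  at node 24 with bounds (-inf, 43): OK
  at node 21 with bounds (-inf, 24): OK
  at node 9 with bounds (-inf, 21): OK
  at node 33 with bounds (9, 21): VIOLATION
Node 33 violates its bound: not (9 < 33 < 21).
Result: Not a valid BST


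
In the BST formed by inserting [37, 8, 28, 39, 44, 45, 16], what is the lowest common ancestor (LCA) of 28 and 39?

Tree insertion order: [37, 8, 28, 39, 44, 45, 16]
Tree (level-order array): [37, 8, 39, None, 28, None, 44, 16, None, None, 45]
In a BST, the LCA of p=28, q=39 is the first node v on the
root-to-leaf path with p <= v <= q (go left if both < v, right if both > v).
Walk from root:
  at 37: 28 <= 37 <= 39, this is the LCA
LCA = 37


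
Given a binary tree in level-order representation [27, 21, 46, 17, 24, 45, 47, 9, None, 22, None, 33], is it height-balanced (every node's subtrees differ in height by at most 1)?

Tree (level-order array): [27, 21, 46, 17, 24, 45, 47, 9, None, 22, None, 33]
Definition: a tree is height-balanced if, at every node, |h(left) - h(right)| <= 1 (empty subtree has height -1).
Bottom-up per-node check:
  node 9: h_left=-1, h_right=-1, diff=0 [OK], height=0
  node 17: h_left=0, h_right=-1, diff=1 [OK], height=1
  node 22: h_left=-1, h_right=-1, diff=0 [OK], height=0
  node 24: h_left=0, h_right=-1, diff=1 [OK], height=1
  node 21: h_left=1, h_right=1, diff=0 [OK], height=2
  node 33: h_left=-1, h_right=-1, diff=0 [OK], height=0
  node 45: h_left=0, h_right=-1, diff=1 [OK], height=1
  node 47: h_left=-1, h_right=-1, diff=0 [OK], height=0
  node 46: h_left=1, h_right=0, diff=1 [OK], height=2
  node 27: h_left=2, h_right=2, diff=0 [OK], height=3
All nodes satisfy the balance condition.
Result: Balanced


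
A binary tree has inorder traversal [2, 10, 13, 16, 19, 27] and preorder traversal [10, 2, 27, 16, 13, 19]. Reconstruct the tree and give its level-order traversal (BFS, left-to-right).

Inorder:  [2, 10, 13, 16, 19, 27]
Preorder: [10, 2, 27, 16, 13, 19]
Algorithm: preorder visits root first, so consume preorder in order;
for each root, split the current inorder slice at that value into
left-subtree inorder and right-subtree inorder, then recurse.
Recursive splits:
  root=10; inorder splits into left=[2], right=[13, 16, 19, 27]
  root=2; inorder splits into left=[], right=[]
  root=27; inorder splits into left=[13, 16, 19], right=[]
  root=16; inorder splits into left=[13], right=[19]
  root=13; inorder splits into left=[], right=[]
  root=19; inorder splits into left=[], right=[]
Reconstructed level-order: [10, 2, 27, 16, 13, 19]


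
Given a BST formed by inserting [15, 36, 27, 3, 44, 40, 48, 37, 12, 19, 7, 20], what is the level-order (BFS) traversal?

Tree insertion order: [15, 36, 27, 3, 44, 40, 48, 37, 12, 19, 7, 20]
Tree (level-order array): [15, 3, 36, None, 12, 27, 44, 7, None, 19, None, 40, 48, None, None, None, 20, 37]
BFS from the root, enqueuing left then right child of each popped node:
  queue [15] -> pop 15, enqueue [3, 36], visited so far: [15]
  queue [3, 36] -> pop 3, enqueue [12], visited so far: [15, 3]
  queue [36, 12] -> pop 36, enqueue [27, 44], visited so far: [15, 3, 36]
  queue [12, 27, 44] -> pop 12, enqueue [7], visited so far: [15, 3, 36, 12]
  queue [27, 44, 7] -> pop 27, enqueue [19], visited so far: [15, 3, 36, 12, 27]
  queue [44, 7, 19] -> pop 44, enqueue [40, 48], visited so far: [15, 3, 36, 12, 27, 44]
  queue [7, 19, 40, 48] -> pop 7, enqueue [none], visited so far: [15, 3, 36, 12, 27, 44, 7]
  queue [19, 40, 48] -> pop 19, enqueue [20], visited so far: [15, 3, 36, 12, 27, 44, 7, 19]
  queue [40, 48, 20] -> pop 40, enqueue [37], visited so far: [15, 3, 36, 12, 27, 44, 7, 19, 40]
  queue [48, 20, 37] -> pop 48, enqueue [none], visited so far: [15, 3, 36, 12, 27, 44, 7, 19, 40, 48]
  queue [20, 37] -> pop 20, enqueue [none], visited so far: [15, 3, 36, 12, 27, 44, 7, 19, 40, 48, 20]
  queue [37] -> pop 37, enqueue [none], visited so far: [15, 3, 36, 12, 27, 44, 7, 19, 40, 48, 20, 37]
Result: [15, 3, 36, 12, 27, 44, 7, 19, 40, 48, 20, 37]


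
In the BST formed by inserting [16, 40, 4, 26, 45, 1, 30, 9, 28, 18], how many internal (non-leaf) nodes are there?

Tree built from: [16, 40, 4, 26, 45, 1, 30, 9, 28, 18]
Tree (level-order array): [16, 4, 40, 1, 9, 26, 45, None, None, None, None, 18, 30, None, None, None, None, 28]
Rule: An internal node has at least one child.
Per-node child counts:
  node 16: 2 child(ren)
  node 4: 2 child(ren)
  node 1: 0 child(ren)
  node 9: 0 child(ren)
  node 40: 2 child(ren)
  node 26: 2 child(ren)
  node 18: 0 child(ren)
  node 30: 1 child(ren)
  node 28: 0 child(ren)
  node 45: 0 child(ren)
Matching nodes: [16, 4, 40, 26, 30]
Count of internal (non-leaf) nodes: 5


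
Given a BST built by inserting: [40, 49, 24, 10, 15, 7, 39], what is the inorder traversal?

Tree insertion order: [40, 49, 24, 10, 15, 7, 39]
Tree (level-order array): [40, 24, 49, 10, 39, None, None, 7, 15]
Inorder traversal: [7, 10, 15, 24, 39, 40, 49]


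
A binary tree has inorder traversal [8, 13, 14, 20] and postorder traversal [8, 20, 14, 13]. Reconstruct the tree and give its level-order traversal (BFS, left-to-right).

Inorder:   [8, 13, 14, 20]
Postorder: [8, 20, 14, 13]
Algorithm: postorder visits root last, so walk postorder right-to-left;
each value is the root of the current inorder slice — split it at that
value, recurse on the right subtree first, then the left.
Recursive splits:
  root=13; inorder splits into left=[8], right=[14, 20]
  root=14; inorder splits into left=[], right=[20]
  root=20; inorder splits into left=[], right=[]
  root=8; inorder splits into left=[], right=[]
Reconstructed level-order: [13, 8, 14, 20]


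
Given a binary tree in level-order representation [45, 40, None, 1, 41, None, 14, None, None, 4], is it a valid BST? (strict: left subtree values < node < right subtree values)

Level-order array: [45, 40, None, 1, 41, None, 14, None, None, 4]
Validate using subtree bounds (lo, hi): at each node, require lo < value < hi,
then recurse left with hi=value and right with lo=value.
Preorder trace (stopping at first violation):
  at node 45 with bounds (-inf, +inf): OK
  at node 40 with bounds (-inf, 45): OK
  at node 1 with bounds (-inf, 40): OK
  at node 14 with bounds (1, 40): OK
  at node 4 with bounds (1, 14): OK
  at node 41 with bounds (40, 45): OK
No violation found at any node.
Result: Valid BST


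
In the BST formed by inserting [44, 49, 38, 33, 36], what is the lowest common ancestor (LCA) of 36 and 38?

Tree insertion order: [44, 49, 38, 33, 36]
Tree (level-order array): [44, 38, 49, 33, None, None, None, None, 36]
In a BST, the LCA of p=36, q=38 is the first node v on the
root-to-leaf path with p <= v <= q (go left if both < v, right if both > v).
Walk from root:
  at 44: both 36 and 38 < 44, go left
  at 38: 36 <= 38 <= 38, this is the LCA
LCA = 38


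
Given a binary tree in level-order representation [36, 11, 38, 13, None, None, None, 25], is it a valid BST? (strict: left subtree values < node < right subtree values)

Level-order array: [36, 11, 38, 13, None, None, None, 25]
Validate using subtree bounds (lo, hi): at each node, require lo < value < hi,
then recurse left with hi=value and right with lo=value.
Preorder trace (stopping at first violation):
  at node 36 with bounds (-inf, +inf): OK
  at node 11 with bounds (-inf, 36): OK
  at node 13 with bounds (-inf, 11): VIOLATION
Node 13 violates its bound: not (-inf < 13 < 11).
Result: Not a valid BST


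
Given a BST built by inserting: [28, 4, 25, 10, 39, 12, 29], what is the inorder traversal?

Tree insertion order: [28, 4, 25, 10, 39, 12, 29]
Tree (level-order array): [28, 4, 39, None, 25, 29, None, 10, None, None, None, None, 12]
Inorder traversal: [4, 10, 12, 25, 28, 29, 39]


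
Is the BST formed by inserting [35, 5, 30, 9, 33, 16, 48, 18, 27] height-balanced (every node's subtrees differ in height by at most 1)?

Tree (level-order array): [35, 5, 48, None, 30, None, None, 9, 33, None, 16, None, None, None, 18, None, 27]
Definition: a tree is height-balanced if, at every node, |h(left) - h(right)| <= 1 (empty subtree has height -1).
Bottom-up per-node check:
  node 27: h_left=-1, h_right=-1, diff=0 [OK], height=0
  node 18: h_left=-1, h_right=0, diff=1 [OK], height=1
  node 16: h_left=-1, h_right=1, diff=2 [FAIL (|-1-1|=2 > 1)], height=2
  node 9: h_left=-1, h_right=2, diff=3 [FAIL (|-1-2|=3 > 1)], height=3
  node 33: h_left=-1, h_right=-1, diff=0 [OK], height=0
  node 30: h_left=3, h_right=0, diff=3 [FAIL (|3-0|=3 > 1)], height=4
  node 5: h_left=-1, h_right=4, diff=5 [FAIL (|-1-4|=5 > 1)], height=5
  node 48: h_left=-1, h_right=-1, diff=0 [OK], height=0
  node 35: h_left=5, h_right=0, diff=5 [FAIL (|5-0|=5 > 1)], height=6
Node 16 violates the condition: |-1 - 1| = 2 > 1.
Result: Not balanced


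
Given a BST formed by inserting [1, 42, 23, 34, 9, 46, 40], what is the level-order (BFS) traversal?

Tree insertion order: [1, 42, 23, 34, 9, 46, 40]
Tree (level-order array): [1, None, 42, 23, 46, 9, 34, None, None, None, None, None, 40]
BFS from the root, enqueuing left then right child of each popped node:
  queue [1] -> pop 1, enqueue [42], visited so far: [1]
  queue [42] -> pop 42, enqueue [23, 46], visited so far: [1, 42]
  queue [23, 46] -> pop 23, enqueue [9, 34], visited so far: [1, 42, 23]
  queue [46, 9, 34] -> pop 46, enqueue [none], visited so far: [1, 42, 23, 46]
  queue [9, 34] -> pop 9, enqueue [none], visited so far: [1, 42, 23, 46, 9]
  queue [34] -> pop 34, enqueue [40], visited so far: [1, 42, 23, 46, 9, 34]
  queue [40] -> pop 40, enqueue [none], visited so far: [1, 42, 23, 46, 9, 34, 40]
Result: [1, 42, 23, 46, 9, 34, 40]


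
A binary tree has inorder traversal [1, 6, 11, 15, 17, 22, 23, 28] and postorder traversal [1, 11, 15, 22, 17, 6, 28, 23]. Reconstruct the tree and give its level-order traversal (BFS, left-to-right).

Inorder:   [1, 6, 11, 15, 17, 22, 23, 28]
Postorder: [1, 11, 15, 22, 17, 6, 28, 23]
Algorithm: postorder visits root last, so walk postorder right-to-left;
each value is the root of the current inorder slice — split it at that
value, recurse on the right subtree first, then the left.
Recursive splits:
  root=23; inorder splits into left=[1, 6, 11, 15, 17, 22], right=[28]
  root=28; inorder splits into left=[], right=[]
  root=6; inorder splits into left=[1], right=[11, 15, 17, 22]
  root=17; inorder splits into left=[11, 15], right=[22]
  root=22; inorder splits into left=[], right=[]
  root=15; inorder splits into left=[11], right=[]
  root=11; inorder splits into left=[], right=[]
  root=1; inorder splits into left=[], right=[]
Reconstructed level-order: [23, 6, 28, 1, 17, 15, 22, 11]


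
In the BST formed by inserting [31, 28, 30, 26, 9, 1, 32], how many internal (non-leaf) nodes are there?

Tree built from: [31, 28, 30, 26, 9, 1, 32]
Tree (level-order array): [31, 28, 32, 26, 30, None, None, 9, None, None, None, 1]
Rule: An internal node has at least one child.
Per-node child counts:
  node 31: 2 child(ren)
  node 28: 2 child(ren)
  node 26: 1 child(ren)
  node 9: 1 child(ren)
  node 1: 0 child(ren)
  node 30: 0 child(ren)
  node 32: 0 child(ren)
Matching nodes: [31, 28, 26, 9]
Count of internal (non-leaf) nodes: 4


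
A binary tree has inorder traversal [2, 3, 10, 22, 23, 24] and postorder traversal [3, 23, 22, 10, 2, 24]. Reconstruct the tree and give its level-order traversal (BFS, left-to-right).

Inorder:   [2, 3, 10, 22, 23, 24]
Postorder: [3, 23, 22, 10, 2, 24]
Algorithm: postorder visits root last, so walk postorder right-to-left;
each value is the root of the current inorder slice — split it at that
value, recurse on the right subtree first, then the left.
Recursive splits:
  root=24; inorder splits into left=[2, 3, 10, 22, 23], right=[]
  root=2; inorder splits into left=[], right=[3, 10, 22, 23]
  root=10; inorder splits into left=[3], right=[22, 23]
  root=22; inorder splits into left=[], right=[23]
  root=23; inorder splits into left=[], right=[]
  root=3; inorder splits into left=[], right=[]
Reconstructed level-order: [24, 2, 10, 3, 22, 23]


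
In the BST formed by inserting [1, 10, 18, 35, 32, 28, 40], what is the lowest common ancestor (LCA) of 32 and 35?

Tree insertion order: [1, 10, 18, 35, 32, 28, 40]
Tree (level-order array): [1, None, 10, None, 18, None, 35, 32, 40, 28]
In a BST, the LCA of p=32, q=35 is the first node v on the
root-to-leaf path with p <= v <= q (go left if both < v, right if both > v).
Walk from root:
  at 1: both 32 and 35 > 1, go right
  at 10: both 32 and 35 > 10, go right
  at 18: both 32 and 35 > 18, go right
  at 35: 32 <= 35 <= 35, this is the LCA
LCA = 35


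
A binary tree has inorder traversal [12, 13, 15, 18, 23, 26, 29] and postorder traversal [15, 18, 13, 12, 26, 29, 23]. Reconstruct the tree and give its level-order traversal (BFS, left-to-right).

Inorder:   [12, 13, 15, 18, 23, 26, 29]
Postorder: [15, 18, 13, 12, 26, 29, 23]
Algorithm: postorder visits root last, so walk postorder right-to-left;
each value is the root of the current inorder slice — split it at that
value, recurse on the right subtree first, then the left.
Recursive splits:
  root=23; inorder splits into left=[12, 13, 15, 18], right=[26, 29]
  root=29; inorder splits into left=[26], right=[]
  root=26; inorder splits into left=[], right=[]
  root=12; inorder splits into left=[], right=[13, 15, 18]
  root=13; inorder splits into left=[], right=[15, 18]
  root=18; inorder splits into left=[15], right=[]
  root=15; inorder splits into left=[], right=[]
Reconstructed level-order: [23, 12, 29, 13, 26, 18, 15]


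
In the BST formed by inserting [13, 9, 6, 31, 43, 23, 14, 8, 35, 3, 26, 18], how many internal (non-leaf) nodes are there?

Tree built from: [13, 9, 6, 31, 43, 23, 14, 8, 35, 3, 26, 18]
Tree (level-order array): [13, 9, 31, 6, None, 23, 43, 3, 8, 14, 26, 35, None, None, None, None, None, None, 18]
Rule: An internal node has at least one child.
Per-node child counts:
  node 13: 2 child(ren)
  node 9: 1 child(ren)
  node 6: 2 child(ren)
  node 3: 0 child(ren)
  node 8: 0 child(ren)
  node 31: 2 child(ren)
  node 23: 2 child(ren)
  node 14: 1 child(ren)
  node 18: 0 child(ren)
  node 26: 0 child(ren)
  node 43: 1 child(ren)
  node 35: 0 child(ren)
Matching nodes: [13, 9, 6, 31, 23, 14, 43]
Count of internal (non-leaf) nodes: 7


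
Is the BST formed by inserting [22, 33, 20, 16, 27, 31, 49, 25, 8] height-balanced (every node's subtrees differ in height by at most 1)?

Tree (level-order array): [22, 20, 33, 16, None, 27, 49, 8, None, 25, 31]
Definition: a tree is height-balanced if, at every node, |h(left) - h(right)| <= 1 (empty subtree has height -1).
Bottom-up per-node check:
  node 8: h_left=-1, h_right=-1, diff=0 [OK], height=0
  node 16: h_left=0, h_right=-1, diff=1 [OK], height=1
  node 20: h_left=1, h_right=-1, diff=2 [FAIL (|1--1|=2 > 1)], height=2
  node 25: h_left=-1, h_right=-1, diff=0 [OK], height=0
  node 31: h_left=-1, h_right=-1, diff=0 [OK], height=0
  node 27: h_left=0, h_right=0, diff=0 [OK], height=1
  node 49: h_left=-1, h_right=-1, diff=0 [OK], height=0
  node 33: h_left=1, h_right=0, diff=1 [OK], height=2
  node 22: h_left=2, h_right=2, diff=0 [OK], height=3
Node 20 violates the condition: |1 - -1| = 2 > 1.
Result: Not balanced
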